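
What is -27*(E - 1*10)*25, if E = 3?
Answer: 4725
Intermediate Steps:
-27*(E - 1*10)*25 = -27*(3 - 1*10)*25 = -27*(3 - 10)*25 = -27*(-7)*25 = 189*25 = 4725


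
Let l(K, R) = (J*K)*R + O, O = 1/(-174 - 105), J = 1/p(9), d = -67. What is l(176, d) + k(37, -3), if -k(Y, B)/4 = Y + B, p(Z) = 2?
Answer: -1682929/279 ≈ -6032.0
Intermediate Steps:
J = ½ (J = 1/2 = ½ ≈ 0.50000)
k(Y, B) = -4*B - 4*Y (k(Y, B) = -4*(Y + B) = -4*(B + Y) = -4*B - 4*Y)
O = -1/279 (O = 1/(-279) = -1/279 ≈ -0.0035842)
l(K, R) = -1/279 + K*R/2 (l(K, R) = (K/2)*R - 1/279 = K*R/2 - 1/279 = -1/279 + K*R/2)
l(176, d) + k(37, -3) = (-1/279 + (½)*176*(-67)) + (-4*(-3) - 4*37) = (-1/279 - 5896) + (12 - 148) = -1644985/279 - 136 = -1682929/279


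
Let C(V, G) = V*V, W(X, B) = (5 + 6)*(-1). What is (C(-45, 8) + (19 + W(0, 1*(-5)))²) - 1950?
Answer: 139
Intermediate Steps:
W(X, B) = -11 (W(X, B) = 11*(-1) = -11)
C(V, G) = V²
(C(-45, 8) + (19 + W(0, 1*(-5)))²) - 1950 = ((-45)² + (19 - 11)²) - 1950 = (2025 + 8²) - 1950 = (2025 + 64) - 1950 = 2089 - 1950 = 139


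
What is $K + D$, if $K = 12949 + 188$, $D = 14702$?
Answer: $27839$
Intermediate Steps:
$K = 13137$
$K + D = 13137 + 14702 = 27839$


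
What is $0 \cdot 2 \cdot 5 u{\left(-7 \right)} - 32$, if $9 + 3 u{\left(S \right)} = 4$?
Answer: $-32$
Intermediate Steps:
$u{\left(S \right)} = - \frac{5}{3}$ ($u{\left(S \right)} = -3 + \frac{1}{3} \cdot 4 = -3 + \frac{4}{3} = - \frac{5}{3}$)
$0 \cdot 2 \cdot 5 u{\left(-7 \right)} - 32 = 0 \cdot 2 \cdot 5 \left(- \frac{5}{3}\right) - 32 = 0 \cdot 5 \left(- \frac{5}{3}\right) - 32 = 0 \left(- \frac{5}{3}\right) - 32 = 0 - 32 = -32$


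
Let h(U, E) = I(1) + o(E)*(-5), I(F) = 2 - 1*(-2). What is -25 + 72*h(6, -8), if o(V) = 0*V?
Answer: 263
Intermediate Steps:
I(F) = 4 (I(F) = 2 + 2 = 4)
o(V) = 0
h(U, E) = 4 (h(U, E) = 4 + 0*(-5) = 4 + 0 = 4)
-25 + 72*h(6, -8) = -25 + 72*4 = -25 + 288 = 263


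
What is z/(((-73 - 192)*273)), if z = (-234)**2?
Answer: -1404/1855 ≈ -0.75687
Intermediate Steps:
z = 54756
z/(((-73 - 192)*273)) = 54756/(((-73 - 192)*273)) = 54756/((-265*273)) = 54756/(-72345) = 54756*(-1/72345) = -1404/1855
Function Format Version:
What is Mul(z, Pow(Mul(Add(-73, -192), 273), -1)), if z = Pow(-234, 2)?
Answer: Rational(-1404, 1855) ≈ -0.75687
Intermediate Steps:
z = 54756
Mul(z, Pow(Mul(Add(-73, -192), 273), -1)) = Mul(54756, Pow(Mul(Add(-73, -192), 273), -1)) = Mul(54756, Pow(Mul(-265, 273), -1)) = Mul(54756, Pow(-72345, -1)) = Mul(54756, Rational(-1, 72345)) = Rational(-1404, 1855)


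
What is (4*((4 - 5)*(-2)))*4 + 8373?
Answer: 8405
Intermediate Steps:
(4*((4 - 5)*(-2)))*4 + 8373 = (4*(-1*(-2)))*4 + 8373 = (4*2)*4 + 8373 = 8*4 + 8373 = 32 + 8373 = 8405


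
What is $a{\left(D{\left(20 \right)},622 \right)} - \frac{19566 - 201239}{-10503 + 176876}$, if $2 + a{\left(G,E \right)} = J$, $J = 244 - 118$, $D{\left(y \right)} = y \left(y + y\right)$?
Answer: $\frac{20811925}{166373} \approx 125.09$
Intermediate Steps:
$D{\left(y \right)} = 2 y^{2}$ ($D{\left(y \right)} = y 2 y = 2 y^{2}$)
$J = 126$ ($J = 244 - 118 = 126$)
$a{\left(G,E \right)} = 124$ ($a{\left(G,E \right)} = -2 + 126 = 124$)
$a{\left(D{\left(20 \right)},622 \right)} - \frac{19566 - 201239}{-10503 + 176876} = 124 - \frac{19566 - 201239}{-10503 + 176876} = 124 - - \frac{181673}{166373} = 124 + \frac{181673}{166373} = \frac{20811925}{166373}$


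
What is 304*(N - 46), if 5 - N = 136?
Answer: -53808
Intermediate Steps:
N = -131 (N = 5 - 1*136 = 5 - 136 = -131)
304*(N - 46) = 304*(-131 - 46) = 304*(-177) = -53808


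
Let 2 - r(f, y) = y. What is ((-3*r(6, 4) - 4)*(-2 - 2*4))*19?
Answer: -380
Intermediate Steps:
r(f, y) = 2 - y
((-3*r(6, 4) - 4)*(-2 - 2*4))*19 = ((-3*(2 - 1*4) - 4)*(-2 - 2*4))*19 = ((-3*(2 - 4) - 4)*(-2 - 8))*19 = ((-3*(-2) - 4)*(-10))*19 = ((6 - 4)*(-10))*19 = (2*(-10))*19 = -20*19 = -380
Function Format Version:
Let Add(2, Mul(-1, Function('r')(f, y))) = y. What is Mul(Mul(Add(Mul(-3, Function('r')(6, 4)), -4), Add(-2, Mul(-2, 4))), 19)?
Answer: -380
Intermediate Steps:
Function('r')(f, y) = Add(2, Mul(-1, y))
Mul(Mul(Add(Mul(-3, Function('r')(6, 4)), -4), Add(-2, Mul(-2, 4))), 19) = Mul(Mul(Add(Mul(-3, Add(2, Mul(-1, 4))), -4), Add(-2, Mul(-2, 4))), 19) = Mul(Mul(Add(Mul(-3, Add(2, -4)), -4), Add(-2, -8)), 19) = Mul(Mul(Add(Mul(-3, -2), -4), -10), 19) = Mul(Mul(Add(6, -4), -10), 19) = Mul(Mul(2, -10), 19) = Mul(-20, 19) = -380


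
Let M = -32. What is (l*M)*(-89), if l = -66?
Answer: -187968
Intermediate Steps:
(l*M)*(-89) = -66*(-32)*(-89) = 2112*(-89) = -187968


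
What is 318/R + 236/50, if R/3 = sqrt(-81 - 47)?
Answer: 118/25 - 53*I*sqrt(2)/8 ≈ 4.72 - 9.3692*I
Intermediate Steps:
R = 24*I*sqrt(2) (R = 3*sqrt(-81 - 47) = 3*sqrt(-128) = 3*(8*I*sqrt(2)) = 24*I*sqrt(2) ≈ 33.941*I)
318/R + 236/50 = 318/((24*I*sqrt(2))) + 236/50 = 318*(-I*sqrt(2)/48) + 236*(1/50) = -53*I*sqrt(2)/8 + 118/25 = 118/25 - 53*I*sqrt(2)/8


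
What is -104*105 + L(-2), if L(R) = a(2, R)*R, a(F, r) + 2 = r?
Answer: -10912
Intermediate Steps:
a(F, r) = -2 + r
L(R) = R*(-2 + R) (L(R) = (-2 + R)*R = R*(-2 + R))
-104*105 + L(-2) = -104*105 - 2*(-2 - 2) = -10920 - 2*(-4) = -10920 + 8 = -10912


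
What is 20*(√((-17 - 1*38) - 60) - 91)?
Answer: -1820 + 20*I*√115 ≈ -1820.0 + 214.48*I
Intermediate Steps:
20*(√((-17 - 1*38) - 60) - 91) = 20*(√((-17 - 38) - 60) - 91) = 20*(√(-55 - 60) - 91) = 20*(√(-115) - 91) = 20*(I*√115 - 91) = 20*(-91 + I*√115) = -1820 + 20*I*√115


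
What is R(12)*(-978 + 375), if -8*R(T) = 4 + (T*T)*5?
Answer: 109143/2 ≈ 54572.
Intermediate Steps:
R(T) = -1/2 - 5*T**2/8 (R(T) = -(4 + (T*T)*5)/8 = -(4 + T**2*5)/8 = -(4 + 5*T**2)/8 = -1/2 - 5*T**2/8)
R(12)*(-978 + 375) = (-1/2 - 5/8*12**2)*(-978 + 375) = (-1/2 - 5/8*144)*(-603) = (-1/2 - 90)*(-603) = -181/2*(-603) = 109143/2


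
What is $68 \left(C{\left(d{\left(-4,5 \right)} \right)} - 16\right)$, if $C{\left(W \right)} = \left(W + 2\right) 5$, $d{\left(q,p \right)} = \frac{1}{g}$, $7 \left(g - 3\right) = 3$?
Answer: $- \frac{1853}{6} \approx -308.83$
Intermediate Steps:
$g = \frac{24}{7}$ ($g = 3 + \frac{1}{7} \cdot 3 = 3 + \frac{3}{7} = \frac{24}{7} \approx 3.4286$)
$d{\left(q,p \right)} = \frac{7}{24}$ ($d{\left(q,p \right)} = \frac{1}{\frac{24}{7}} = \frac{7}{24}$)
$C{\left(W \right)} = 10 + 5 W$ ($C{\left(W \right)} = \left(2 + W\right) 5 = 10 + 5 W$)
$68 \left(C{\left(d{\left(-4,5 \right)} \right)} - 16\right) = 68 \left(\left(10 + 5 \cdot \frac{7}{24}\right) - 16\right) = 68 \left(\left(10 + \frac{35}{24}\right) - 16\right) = 68 \left(\frac{275}{24} - 16\right) = 68 \left(- \frac{109}{24}\right) = - \frac{1853}{6}$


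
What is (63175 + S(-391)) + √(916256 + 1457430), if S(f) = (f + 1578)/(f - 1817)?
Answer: 139489213/2208 + √2373686 ≈ 64715.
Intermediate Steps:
S(f) = (1578 + f)/(-1817 + f)
(63175 + S(-391)) + √(916256 + 1457430) = (63175 + (1578 - 391)/(-1817 - 391)) + √(916256 + 1457430) = (63175 + 1187/(-2208)) + √2373686 = (63175 - 1/2208*1187) + √2373686 = (63175 - 1187/2208) + √2373686 = 139489213/2208 + √2373686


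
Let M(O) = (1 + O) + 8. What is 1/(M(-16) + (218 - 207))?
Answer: 1/4 ≈ 0.25000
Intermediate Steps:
M(O) = 9 + O
1/(M(-16) + (218 - 207)) = 1/((9 - 16) + (218 - 207)) = 1/(-7 + 11) = 1/4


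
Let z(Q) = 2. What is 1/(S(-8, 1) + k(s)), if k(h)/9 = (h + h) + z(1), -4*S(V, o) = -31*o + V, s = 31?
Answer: 4/2343 ≈ 0.0017072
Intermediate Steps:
S(V, o) = -V/4 + 31*o/4 (S(V, o) = -(-31*o + V)/4 = -(V - 31*o)/4 = -V/4 + 31*o/4)
k(h) = 18 + 18*h (k(h) = 9*((h + h) + 2) = 9*(2*h + 2) = 9*(2 + 2*h) = 18 + 18*h)
1/(S(-8, 1) + k(s)) = 1/((-¼*(-8) + (31/4)*1) + (18 + 18*31)) = 1/((2 + 31/4) + (18 + 558)) = 1/(39/4 + 576) = 1/(2343/4) = 4/2343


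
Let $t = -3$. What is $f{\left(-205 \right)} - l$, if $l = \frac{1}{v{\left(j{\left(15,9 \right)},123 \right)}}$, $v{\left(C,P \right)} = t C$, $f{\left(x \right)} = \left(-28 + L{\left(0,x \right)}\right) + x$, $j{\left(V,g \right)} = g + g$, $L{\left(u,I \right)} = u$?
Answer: $- \frac{12581}{54} \approx -232.98$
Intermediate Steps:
$j{\left(V,g \right)} = 2 g$
$f{\left(x \right)} = -28 + x$ ($f{\left(x \right)} = \left(-28 + 0\right) + x = -28 + x$)
$v{\left(C,P \right)} = - 3 C$
$l = - \frac{1}{54}$ ($l = \frac{1}{\left(-3\right) 2 \cdot 9} = \frac{1}{\left(-3\right) 18} = \frac{1}{-54} = - \frac{1}{54} \approx -0.018519$)
$f{\left(-205 \right)} - l = \left(-28 - 205\right) - - \frac{1}{54} = -233 + \frac{1}{54} = - \frac{12581}{54}$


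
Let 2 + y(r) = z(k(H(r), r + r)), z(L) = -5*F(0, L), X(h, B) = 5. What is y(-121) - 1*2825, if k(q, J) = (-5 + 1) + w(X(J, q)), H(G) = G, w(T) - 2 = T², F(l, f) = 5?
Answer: -2852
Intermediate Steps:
w(T) = 2 + T²
k(q, J) = 23 (k(q, J) = (-5 + 1) + (2 + 5²) = -4 + (2 + 25) = -4 + 27 = 23)
z(L) = -25 (z(L) = -5*5 = -25)
y(r) = -27 (y(r) = -2 - 25 = -27)
y(-121) - 1*2825 = -27 - 1*2825 = -27 - 2825 = -2852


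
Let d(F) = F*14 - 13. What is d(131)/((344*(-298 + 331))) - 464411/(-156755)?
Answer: 1852481509/593160920 ≈ 3.1231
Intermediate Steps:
d(F) = -13 + 14*F (d(F) = 14*F - 13 = -13 + 14*F)
d(131)/((344*(-298 + 331))) - 464411/(-156755) = (-13 + 14*131)/((344*(-298 + 331))) - 464411/(-156755) = (-13 + 1834)/((344*33)) - 464411*(-1/156755) = 1821/11352 + 464411/156755 = 1821*(1/11352) + 464411/156755 = 607/3784 + 464411/156755 = 1852481509/593160920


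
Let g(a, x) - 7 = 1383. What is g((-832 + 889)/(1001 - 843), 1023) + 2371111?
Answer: 2372501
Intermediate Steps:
g(a, x) = 1390 (g(a, x) = 7 + 1383 = 1390)
g((-832 + 889)/(1001 - 843), 1023) + 2371111 = 1390 + 2371111 = 2372501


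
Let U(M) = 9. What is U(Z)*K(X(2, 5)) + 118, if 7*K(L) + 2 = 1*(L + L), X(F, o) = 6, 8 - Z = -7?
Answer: 916/7 ≈ 130.86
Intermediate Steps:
Z = 15 (Z = 8 - 1*(-7) = 8 + 7 = 15)
K(L) = -2/7 + 2*L/7 (K(L) = -2/7 + (1*(L + L))/7 = -2/7 + (1*(2*L))/7 = -2/7 + (2*L)/7 = -2/7 + 2*L/7)
U(Z)*K(X(2, 5)) + 118 = 9*(-2/7 + (2/7)*6) + 118 = 9*(-2/7 + 12/7) + 118 = 9*(10/7) + 118 = 90/7 + 118 = 916/7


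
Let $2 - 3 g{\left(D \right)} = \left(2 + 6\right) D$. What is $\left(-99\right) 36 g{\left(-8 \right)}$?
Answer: $-78408$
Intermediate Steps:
$g{\left(D \right)} = \frac{2}{3} - \frac{8 D}{3}$ ($g{\left(D \right)} = \frac{2}{3} - \frac{\left(2 + 6\right) D}{3} = \frac{2}{3} - \frac{8 D}{3}$)
$\left(-99\right) 36 g{\left(-8 \right)} = \left(-99\right) 36 \left(\frac{2}{3} - - \frac{64}{3}\right) = - 3564 \left(\frac{2}{3} + \frac{64}{3}\right) = \left(-3564\right) 22 = -78408$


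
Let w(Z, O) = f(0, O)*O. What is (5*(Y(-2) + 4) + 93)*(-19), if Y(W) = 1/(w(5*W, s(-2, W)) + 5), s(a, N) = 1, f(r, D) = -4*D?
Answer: -2242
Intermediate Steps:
w(Z, O) = -4*O² (w(Z, O) = (-4*O)*O = -4*O²)
Y(W) = 1 (Y(W) = 1/(-4*1² + 5) = 1/(-4*1 + 5) = 1/(-4 + 5) = 1/1 = 1)
(5*(Y(-2) + 4) + 93)*(-19) = (5*(1 + 4) + 93)*(-19) = (5*5 + 93)*(-19) = (25 + 93)*(-19) = 118*(-19) = -2242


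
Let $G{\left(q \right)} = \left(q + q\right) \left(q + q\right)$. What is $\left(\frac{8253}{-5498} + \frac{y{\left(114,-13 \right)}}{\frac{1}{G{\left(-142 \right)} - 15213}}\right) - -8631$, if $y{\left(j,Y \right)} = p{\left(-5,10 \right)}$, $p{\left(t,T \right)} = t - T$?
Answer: $- \frac{5349639225}{5498} \approx -9.7302 \cdot 10^{5}$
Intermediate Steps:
$G{\left(q \right)} = 4 q^{2}$ ($G{\left(q \right)} = 2 q 2 q = 4 q^{2}$)
$y{\left(j,Y \right)} = -15$ ($y{\left(j,Y \right)} = -5 - 10 = -15$)
$\left(\frac{8253}{-5498} + \frac{y{\left(114,-13 \right)}}{\frac{1}{G{\left(-142 \right)} - 15213}}\right) - -8631 = \left(\frac{8253}{-5498} - \frac{15}{\frac{1}{4 \left(-142\right)^{2} - 15213}}\right) - -8631 = \left(8253 \left(- \frac{1}{5498}\right) - \frac{15}{\frac{1}{4 \cdot 20164 - 15213}}\right) + 8631 = \left(- \frac{8253}{5498} - \frac{15}{\frac{1}{80656 - 15213}}\right) + 8631 = \left(- \frac{8253}{5498} - \frac{15}{\frac{1}{65443}}\right) + 8631 = \left(- \frac{8253}{5498} - 15 \frac{1}{\frac{1}{65443}}\right) + 8631 = \left(- \frac{8253}{5498} - 981645\right) + 8631 = - \frac{5397092463}{5498} + 8631 = - \frac{5349639225}{5498}$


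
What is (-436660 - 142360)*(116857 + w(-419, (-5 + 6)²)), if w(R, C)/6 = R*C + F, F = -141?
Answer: -65717032940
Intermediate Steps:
w(R, C) = -846 + 6*C*R (w(R, C) = 6*(R*C - 141) = 6*(C*R - 141) = 6*(-141 + C*R) = -846 + 6*C*R)
(-436660 - 142360)*(116857 + w(-419, (-5 + 6)²)) = (-436660 - 142360)*(116857 + (-846 + 6*(-5 + 6)²*(-419))) = -579020*(116857 + (-846 + 6*1²*(-419))) = -579020*(116857 + (-846 + 6*1*(-419))) = -579020*(116857 + (-846 - 2514)) = -579020*(116857 - 3360) = -579020*113497 = -65717032940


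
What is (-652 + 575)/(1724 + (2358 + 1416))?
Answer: -77/5498 ≈ -0.014005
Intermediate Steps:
(-652 + 575)/(1724 + (2358 + 1416)) = -77/(1724 + 3774) = -77/5498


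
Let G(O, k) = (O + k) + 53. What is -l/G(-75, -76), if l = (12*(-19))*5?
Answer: -570/49 ≈ -11.633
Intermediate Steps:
G(O, k) = 53 + O + k
l = -1140 (l = -228*5 = -1140)
-l/G(-75, -76) = -(-1140)/(53 - 75 - 76) = -(-1140)/(-98) = -(-1140)*(-1)/98 = -1*570/49 = -570/49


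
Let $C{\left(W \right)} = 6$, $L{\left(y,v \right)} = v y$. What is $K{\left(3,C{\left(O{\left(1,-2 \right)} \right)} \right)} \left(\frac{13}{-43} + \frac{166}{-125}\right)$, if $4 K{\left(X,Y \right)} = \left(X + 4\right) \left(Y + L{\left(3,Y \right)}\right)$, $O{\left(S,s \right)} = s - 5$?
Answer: $- \frac{368046}{5375} \approx -68.474$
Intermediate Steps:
$O{\left(S,s \right)} = -5 + s$ ($O{\left(S,s \right)} = s - 5 = -5 + s$)
$K{\left(X,Y \right)} = Y \left(4 + X\right)$ ($K{\left(X,Y \right)} = \frac{\left(X + 4\right) \left(Y + Y 3\right)}{4} = \frac{\left(4 + X\right) \left(Y + 3 Y\right)}{4} = \frac{\left(4 + X\right) 4 Y}{4} = \frac{4 Y \left(4 + X\right)}{4} = Y \left(4 + X\right)$)
$K{\left(3,C{\left(O{\left(1,-2 \right)} \right)} \right)} \left(\frac{13}{-43} + \frac{166}{-125}\right) = 6 \left(4 + 3\right) \left(\frac{13}{-43} + \frac{166}{-125}\right) = 6 \cdot 7 \left(13 \left(- \frac{1}{43}\right) + 166 \left(- \frac{1}{125}\right)\right) = 42 \left(- \frac{13}{43} - \frac{166}{125}\right) = 42 \left(- \frac{8763}{5375}\right) = - \frac{368046}{5375}$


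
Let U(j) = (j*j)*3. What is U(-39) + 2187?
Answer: 6750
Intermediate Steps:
U(j) = 3*j² (U(j) = j²*3 = 3*j²)
U(-39) + 2187 = 3*(-39)² + 2187 = 3*1521 + 2187 = 4563 + 2187 = 6750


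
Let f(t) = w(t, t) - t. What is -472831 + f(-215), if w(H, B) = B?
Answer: -472831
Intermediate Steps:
f(t) = 0 (f(t) = t - t = 0)
-472831 + f(-215) = -472831 + 0 = -472831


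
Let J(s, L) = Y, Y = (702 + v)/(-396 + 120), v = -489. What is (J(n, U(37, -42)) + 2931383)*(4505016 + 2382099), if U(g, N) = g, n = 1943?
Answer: 1857366519378975/92 ≈ 2.0189e+13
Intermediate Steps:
Y = -71/92 (Y = (702 - 489)/(-396 + 120) = 213/(-276) = 213*(-1/276) = -71/92 ≈ -0.77174)
J(s, L) = -71/92
(J(n, U(37, -42)) + 2931383)*(4505016 + 2382099) = (-71/92 + 2931383)*(4505016 + 2382099) = (269687165/92)*6887115 = 1857366519378975/92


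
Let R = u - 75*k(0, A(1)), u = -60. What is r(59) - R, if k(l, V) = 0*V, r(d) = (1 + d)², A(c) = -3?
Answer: 3660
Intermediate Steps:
k(l, V) = 0
R = -60 (R = -60 - 75*0 = -60 + 0 = -60)
r(59) - R = (1 + 59)² - 1*(-60) = 60² + 60 = 3600 + 60 = 3660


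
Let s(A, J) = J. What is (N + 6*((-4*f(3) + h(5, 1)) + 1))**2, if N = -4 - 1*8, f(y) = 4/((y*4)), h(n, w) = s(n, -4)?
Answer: 1444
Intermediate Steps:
h(n, w) = -4
f(y) = 1/y (f(y) = 4/((4*y)) = 4*(1/(4*y)) = 1/y)
N = -12 (N = -4 - 8 = -12)
(N + 6*((-4*f(3) + h(5, 1)) + 1))**2 = (-12 + 6*((-4/3 - 4) + 1))**2 = (-12 + 6*(-16/3 + 1))**2 = (-12 + 6*(-13/3))**2 = (-12 - 26)**2 = (-38)**2 = 1444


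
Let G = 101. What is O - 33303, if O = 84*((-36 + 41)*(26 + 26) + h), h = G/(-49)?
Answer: -81453/7 ≈ -11636.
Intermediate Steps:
h = -101/49 (h = 101/(-49) = 101*(-1/49) = -101/49 ≈ -2.0612)
O = 151668/7 (O = 84*((-36 + 41)*(26 + 26) - 101/49) = 84*(5*52 - 101/49) = 84*(260 - 101/49) = 84*(12639/49) = 151668/7 ≈ 21667.)
O - 33303 = 151668/7 - 33303 = -81453/7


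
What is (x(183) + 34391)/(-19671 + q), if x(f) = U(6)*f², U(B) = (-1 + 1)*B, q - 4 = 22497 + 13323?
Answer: 34391/16153 ≈ 2.1291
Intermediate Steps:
q = 35824 (q = 4 + (22497 + 13323) = 4 + 35820 = 35824)
U(B) = 0 (U(B) = 0*B = 0)
x(f) = 0 (x(f) = 0*f² = 0)
(x(183) + 34391)/(-19671 + q) = (0 + 34391)/(-19671 + 35824) = 34391/16153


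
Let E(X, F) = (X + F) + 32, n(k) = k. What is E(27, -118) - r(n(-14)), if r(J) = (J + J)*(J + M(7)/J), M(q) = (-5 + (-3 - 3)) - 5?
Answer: -419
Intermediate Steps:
M(q) = -16 (M(q) = (-5 - 6) - 5 = -11 - 5 = -16)
E(X, F) = 32 + F + X (E(X, F) = (F + X) + 32 = 32 + F + X)
r(J) = 2*J*(J - 16/J) (r(J) = (J + J)*(J - 16/J) = (2*J)*(J - 16/J) = 2*J*(J - 16/J))
E(27, -118) - r(n(-14)) = (32 - 118 + 27) - (-32 + 2*(-14)**2) = -59 - (-32 + 2*196) = -59 - (-32 + 392) = -59 - 1*360 = -59 - 360 = -419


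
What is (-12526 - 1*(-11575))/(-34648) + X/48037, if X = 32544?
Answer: 1173267699/1664385976 ≈ 0.70493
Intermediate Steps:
(-12526 - 1*(-11575))/(-34648) + X/48037 = (-12526 - 1*(-11575))/(-34648) + 32544/48037 = (-12526 + 11575)*(-1/34648) + 32544*(1/48037) = -951*(-1/34648) + 32544/48037 = 951/34648 + 32544/48037 = 1173267699/1664385976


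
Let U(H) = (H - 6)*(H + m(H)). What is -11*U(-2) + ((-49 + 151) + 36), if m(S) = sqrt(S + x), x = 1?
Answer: -38 + 88*I ≈ -38.0 + 88.0*I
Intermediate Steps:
m(S) = sqrt(1 + S) (m(S) = sqrt(S + 1) = sqrt(1 + S))
U(H) = (-6 + H)*(H + sqrt(1 + H)) (U(H) = (H - 6)*(H + sqrt(1 + H)) = (-6 + H)*(H + sqrt(1 + H)))
-11*U(-2) + ((-49 + 151) + 36) = -11*((-2)**2 - 6*(-2) - 6*sqrt(1 - 2) - 2*sqrt(1 - 2)) + ((-49 + 151) + 36) = -11*(4 + 12 - 6*I - 2*I) + (102 + 36) = -11*(4 + 12 - 6*I - 2*I) + 138 = -11*(16 - 8*I) + 138 = (-176 + 88*I) + 138 = -38 + 88*I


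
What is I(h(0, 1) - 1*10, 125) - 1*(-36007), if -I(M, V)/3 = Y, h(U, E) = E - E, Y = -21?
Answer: 36070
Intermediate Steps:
h(U, E) = 0
I(M, V) = 63 (I(M, V) = -3*(-21) = 63)
I(h(0, 1) - 1*10, 125) - 1*(-36007) = 63 - 1*(-36007) = 63 + 36007 = 36070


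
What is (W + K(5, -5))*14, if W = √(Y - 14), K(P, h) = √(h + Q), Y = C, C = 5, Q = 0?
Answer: 14*I*(3 + √5) ≈ 73.305*I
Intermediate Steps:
Y = 5
K(P, h) = √h (K(P, h) = √(h + 0) = √h)
W = 3*I (W = √(5 - 14) = √(-9) = 3*I ≈ 3.0*I)
(W + K(5, -5))*14 = (3*I + √(-5))*14 = (3*I + I*√5)*14 = 42*I + 14*I*√5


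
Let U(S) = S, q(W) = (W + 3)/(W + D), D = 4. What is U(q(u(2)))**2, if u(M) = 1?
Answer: 16/25 ≈ 0.64000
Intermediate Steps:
q(W) = (3 + W)/(4 + W) (q(W) = (W + 3)/(W + 4) = (3 + W)/(4 + W))
U(q(u(2)))**2 = ((3 + 1)/(4 + 1))**2 = (4/5)**2 = 16/25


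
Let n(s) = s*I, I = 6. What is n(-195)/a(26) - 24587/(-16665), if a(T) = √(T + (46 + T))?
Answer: 24587/16665 - 585*√2/7 ≈ -116.71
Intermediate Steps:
a(T) = √(46 + 2*T)
n(s) = 6*s (n(s) = s*6 = 6*s)
n(-195)/a(26) - 24587/(-16665) = (6*(-195))/(√(46 + 2*26)) - 24587/(-16665) = -1170/√(46 + 52) - 24587*(-1/16665) = -1170*√2/14 + 24587/16665 = -585*√2/7 + 24587/16665 = 24587/16665 - 585*√2/7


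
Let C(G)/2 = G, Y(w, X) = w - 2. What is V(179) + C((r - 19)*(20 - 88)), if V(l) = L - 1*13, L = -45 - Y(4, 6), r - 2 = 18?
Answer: -196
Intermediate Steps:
Y(w, X) = -2 + w
r = 20 (r = 2 + 18 = 20)
L = -47 (L = -45 - (-2 + 4) = -45 - 1*2 = -45 - 2 = -47)
C(G) = 2*G
V(l) = -60 (V(l) = -47 - 1*13 = -47 - 13 = -60)
V(179) + C((r - 19)*(20 - 88)) = -60 + 2*((20 - 19)*(20 - 88)) = -60 + 2*(1*(-68)) = -60 + 2*(-68) = -60 - 136 = -196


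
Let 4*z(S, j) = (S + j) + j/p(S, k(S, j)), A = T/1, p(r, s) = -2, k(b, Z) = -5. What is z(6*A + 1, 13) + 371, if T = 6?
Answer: 3055/8 ≈ 381.88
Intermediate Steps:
A = 6 (A = 6/1 = 6*1 = 6)
z(S, j) = S/4 + j/8 (z(S, j) = ((S + j) + j/(-2))/4 = ((S + j) + j*(-1/2))/4 = ((S + j) - j/2)/4 = (S + j/2)/4 = S/4 + j/8)
z(6*A + 1, 13) + 371 = ((6*6 + 1)/4 + (1/8)*13) + 371 = ((36 + 1)/4 + 13/8) + 371 = ((1/4)*37 + 13/8) + 371 = (37/4 + 13/8) + 371 = 87/8 + 371 = 3055/8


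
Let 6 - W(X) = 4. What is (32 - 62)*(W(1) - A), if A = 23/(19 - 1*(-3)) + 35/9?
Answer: 2905/33 ≈ 88.030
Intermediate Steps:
W(X) = 2 (W(X) = 6 - 1*4 = 6 - 4 = 2)
A = 977/198 (A = 23/(19 + 3) + 35*(⅑) = 23/22 + 35/9 = 977/198 ≈ 4.9343)
(32 - 62)*(W(1) - A) = (32 - 62)*(2 - 1*977/198) = -30*(2 - 977/198) = -30*(-581/198) = 2905/33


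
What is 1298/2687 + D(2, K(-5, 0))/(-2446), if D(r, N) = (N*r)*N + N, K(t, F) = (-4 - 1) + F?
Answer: 3053993/6572402 ≈ 0.46467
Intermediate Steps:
K(t, F) = -5 + F
D(r, N) = N + r*N² (D(r, N) = r*N² + N = N + r*N²)
1298/2687 + D(2, K(-5, 0))/(-2446) = 1298/2687 + ((-5 + 0)*(1 + (-5 + 0)*2))/(-2446) = 1298*(1/2687) - 5*(1 - 5*2)*(-1/2446) = 1298/2687 - 5*(1 - 10)*(-1/2446) = 1298/2687 - 5*(-9)*(-1/2446) = 1298/2687 + 45*(-1/2446) = 1298/2687 - 45/2446 = 3053993/6572402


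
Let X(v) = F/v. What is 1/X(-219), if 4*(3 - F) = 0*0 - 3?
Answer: -292/5 ≈ -58.400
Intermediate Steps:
F = 15/4 (F = 3 - (0*0 - 3)/4 = 3 - (0 - 3)/4 = 3 - ¼*(-3) = 3 + ¾ = 15/4 ≈ 3.7500)
X(v) = 15/(4*v)
1/X(-219) = 1/((15/4)/(-219)) = 1/((15/4)*(-1/219)) = 1/(-5/292) = -292/5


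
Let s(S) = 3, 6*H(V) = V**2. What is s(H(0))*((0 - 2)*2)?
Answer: -12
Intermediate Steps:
H(V) = V**2/6
s(H(0))*((0 - 2)*2) = 3*((0 - 2)*2) = 3*(-2*2) = 3*(-4) = -12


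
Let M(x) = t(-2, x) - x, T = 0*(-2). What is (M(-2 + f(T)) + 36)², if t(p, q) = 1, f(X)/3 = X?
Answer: 1521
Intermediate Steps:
T = 0
f(X) = 3*X
M(x) = 1 - x
(M(-2 + f(T)) + 36)² = ((1 - (-2 + 3*0)) + 36)² = ((1 - (-2 + 0)) + 36)² = ((1 - 1*(-2)) + 36)² = ((1 + 2) + 36)² = (3 + 36)² = 39² = 1521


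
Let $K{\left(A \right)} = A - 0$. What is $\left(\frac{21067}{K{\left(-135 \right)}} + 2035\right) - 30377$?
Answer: $- \frac{3847237}{135} \approx -28498.0$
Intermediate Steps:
$K{\left(A \right)} = A$ ($K{\left(A \right)} = A + 0 = A$)
$\left(\frac{21067}{K{\left(-135 \right)}} + 2035\right) - 30377 = \left(\frac{21067}{-135} + 2035\right) - 30377 = \left(21067 \left(- \frac{1}{135}\right) + 2035\right) - 30377 = \left(- \frac{21067}{135} + 2035\right) - 30377 = \frac{253658}{135} - 30377 = - \frac{3847237}{135}$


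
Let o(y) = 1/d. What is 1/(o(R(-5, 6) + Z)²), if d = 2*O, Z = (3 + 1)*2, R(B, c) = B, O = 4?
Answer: 64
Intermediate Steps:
Z = 8 (Z = 4*2 = 8)
d = 8 (d = 2*4 = 8)
o(y) = ⅛ (o(y) = 1/8 = ⅛)
1/(o(R(-5, 6) + Z)²) = 1/((⅛)²) = 1/(1/64) = 64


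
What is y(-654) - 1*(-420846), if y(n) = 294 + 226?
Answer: 421366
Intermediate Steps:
y(n) = 520
y(-654) - 1*(-420846) = 520 - 1*(-420846) = 520 + 420846 = 421366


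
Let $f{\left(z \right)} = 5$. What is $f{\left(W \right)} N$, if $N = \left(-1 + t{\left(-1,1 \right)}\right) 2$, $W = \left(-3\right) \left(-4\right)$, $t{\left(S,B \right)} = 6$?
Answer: $50$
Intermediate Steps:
$W = 12$
$N = 10$ ($N = \left(-1 + 6\right) 2 = 5 \cdot 2 = 10$)
$f{\left(W \right)} N = 5 \cdot 10 = 50$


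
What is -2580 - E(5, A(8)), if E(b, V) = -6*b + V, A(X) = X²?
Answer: -2614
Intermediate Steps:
E(b, V) = V - 6*b
-2580 - E(5, A(8)) = -2580 - (8² - 6*5) = -2580 - (64 - 30) = -2580 - 1*34 = -2580 - 34 = -2614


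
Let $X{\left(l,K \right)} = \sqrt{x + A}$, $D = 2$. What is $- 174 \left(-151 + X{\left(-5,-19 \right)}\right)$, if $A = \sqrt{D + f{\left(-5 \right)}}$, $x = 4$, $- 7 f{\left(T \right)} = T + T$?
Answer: $26274 - \frac{174 \sqrt{196 + 14 \sqrt{42}}}{7} \approx 25853.0$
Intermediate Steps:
$f{\left(T \right)} = - \frac{2 T}{7}$ ($f{\left(T \right)} = - \frac{T + T}{7} = - \frac{2 T}{7}$)
$A = \frac{2 \sqrt{42}}{7}$ ($A = \sqrt{2 - - \frac{10}{7}} = \sqrt{2 + \frac{10}{7}} = \sqrt{\frac{24}{7}} = \frac{2 \sqrt{42}}{7} \approx 1.8516$)
$X{\left(l,K \right)} = \sqrt{4 + \frac{2 \sqrt{42}}{7}}$
$- 174 \left(-151 + X{\left(-5,-19 \right)}\right) = - 174 \left(-151 + \frac{\sqrt{196 + 14 \sqrt{42}}}{7}\right) = 26274 - \frac{174 \sqrt{196 + 14 \sqrt{42}}}{7}$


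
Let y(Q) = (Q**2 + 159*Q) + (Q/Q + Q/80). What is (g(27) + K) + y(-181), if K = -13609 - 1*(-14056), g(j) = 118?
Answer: 363659/80 ≈ 4545.7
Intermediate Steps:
K = 447 (K = -13609 + 14056 = 447)
y(Q) = 1 + Q**2 + 12721*Q/80 (y(Q) = (Q**2 + 159*Q) + (1 + Q*(1/80)) = (Q**2 + 159*Q) + (1 + Q/80) = 1 + Q**2 + 12721*Q/80)
(g(27) + K) + y(-181) = (118 + 447) + (1 + (-181)**2 + (12721/80)*(-181)) = 565 + (1 + 32761 - 2302501/80) = 565 + 318459/80 = 363659/80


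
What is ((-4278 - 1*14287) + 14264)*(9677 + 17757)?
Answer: -117993634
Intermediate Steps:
((-4278 - 1*14287) + 14264)*(9677 + 17757) = ((-4278 - 14287) + 14264)*27434 = (-18565 + 14264)*27434 = -4301*27434 = -117993634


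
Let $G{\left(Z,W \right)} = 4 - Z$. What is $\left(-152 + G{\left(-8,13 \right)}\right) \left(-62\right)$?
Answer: $8680$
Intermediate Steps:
$\left(-152 + G{\left(-8,13 \right)}\right) \left(-62\right) = \left(-152 + \left(4 - -8\right)\right) \left(-62\right) = \left(-152 + \left(4 + 8\right)\right) \left(-62\right) = \left(-152 + 12\right) \left(-62\right) = \left(-140\right) \left(-62\right) = 8680$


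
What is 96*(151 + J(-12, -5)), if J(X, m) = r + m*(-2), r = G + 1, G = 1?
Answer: 15648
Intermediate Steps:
r = 2 (r = 1 + 1 = 2)
J(X, m) = 2 - 2*m (J(X, m) = 2 + m*(-2) = 2 - 2*m)
96*(151 + J(-12, -5)) = 96*(151 + (2 - 2*(-5))) = 96*(151 + (2 + 10)) = 96*(151 + 12) = 96*163 = 15648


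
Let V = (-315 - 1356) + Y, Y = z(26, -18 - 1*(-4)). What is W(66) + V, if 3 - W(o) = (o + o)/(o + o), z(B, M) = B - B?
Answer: -1669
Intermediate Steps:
z(B, M) = 0
Y = 0
W(o) = 2 (W(o) = 3 - (o + o)/(o + o) = 3 - 2*o/(2*o) = 3 - 2*o*1/(2*o) = 3 - 1*1 = 3 - 1 = 2)
V = -1671 (V = (-315 - 1356) + 0 = -1671 + 0 = -1671)
W(66) + V = 2 - 1671 = -1669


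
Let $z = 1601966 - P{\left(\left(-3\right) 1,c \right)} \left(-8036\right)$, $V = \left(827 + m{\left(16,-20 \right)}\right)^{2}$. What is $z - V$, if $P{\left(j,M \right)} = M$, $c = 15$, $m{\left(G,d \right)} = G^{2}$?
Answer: $549617$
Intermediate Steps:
$V = 1172889$ ($V = \left(827 + 16^{2}\right)^{2} = \left(827 + 256\right)^{2} = 1083^{2} = 1172889$)
$z = 1722506$ ($z = 1601966 - 15 \left(-8036\right) = 1601966 - -120540 = 1601966 + 120540 = 1722506$)
$z - V = 1722506 - 1172889 = 549617$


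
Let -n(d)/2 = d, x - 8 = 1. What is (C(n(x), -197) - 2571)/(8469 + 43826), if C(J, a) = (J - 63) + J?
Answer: -534/10459 ≈ -0.051057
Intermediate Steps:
x = 9 (x = 8 + 1 = 9)
n(d) = -2*d
C(J, a) = -63 + 2*J (C(J, a) = (-63 + J) + J = -63 + 2*J)
(C(n(x), -197) - 2571)/(8469 + 43826) = ((-63 + 2*(-2*9)) - 2571)/(8469 + 43826) = ((-63 + 2*(-18)) - 2571)/52295 = ((-63 - 36) - 2571)*(1/52295) = (-99 - 2571)*(1/52295) = -2670*1/52295 = -534/10459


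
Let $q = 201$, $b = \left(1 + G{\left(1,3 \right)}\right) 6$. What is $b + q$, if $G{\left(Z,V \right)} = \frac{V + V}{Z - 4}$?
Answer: $195$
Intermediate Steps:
$G{\left(Z,V \right)} = \frac{2 V}{-4 + Z}$
$b = -6$ ($b = \left(1 + 2 \cdot 3 \frac{1}{-4 + 1}\right) 6 = \left(1 + 2 \cdot 3 \frac{1}{-3}\right) 6 = \left(1 + 2 \cdot 3 \left(- \frac{1}{3}\right)\right) 6 = \left(1 - 2\right) 6 = \left(-1\right) 6 = -6$)
$b + q = -6 + 201 = 195$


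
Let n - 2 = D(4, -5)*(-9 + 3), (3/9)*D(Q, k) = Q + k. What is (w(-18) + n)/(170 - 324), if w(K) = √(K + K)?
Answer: -10/77 - 3*I/77 ≈ -0.12987 - 0.038961*I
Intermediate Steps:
D(Q, k) = 3*Q + 3*k (D(Q, k) = 3*(Q + k) = 3*Q + 3*k)
n = 20 (n = 2 + (3*4 + 3*(-5))*(-9 + 3) = 2 + (12 - 15)*(-6) = 2 - 3*(-6) = 2 + 18 = 20)
w(K) = √2*√K (w(K) = √(2*K) = √2*√K)
(w(-18) + n)/(170 - 324) = (√2*√(-18) + 20)/(170 - 324) = (√2*(3*I*√2) + 20)/(-154) = (6*I + 20)*(-1/154) = (20 + 6*I)*(-1/154) = -10/77 - 3*I/77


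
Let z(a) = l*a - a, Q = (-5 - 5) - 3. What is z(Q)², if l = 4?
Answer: 1521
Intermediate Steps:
Q = -13 (Q = -10 - 3 = -13)
z(a) = 3*a (z(a) = 4*a - a = 3*a)
z(Q)² = (3*(-13))² = (-39)² = 1521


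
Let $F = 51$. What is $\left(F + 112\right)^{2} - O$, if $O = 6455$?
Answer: $20114$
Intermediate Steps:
$\left(F + 112\right)^{2} - O = \left(51 + 112\right)^{2} - 6455 = 163^{2} - 6455 = 26569 - 6455 = 20114$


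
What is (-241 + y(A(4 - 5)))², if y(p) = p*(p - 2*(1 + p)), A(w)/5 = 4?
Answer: 463761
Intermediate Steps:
A(w) = 20 (A(w) = 5*4 = 20)
y(p) = p*(-2 - p) (y(p) = p*(p + (-2 - 2*p)) = p*(-2 - p))
(-241 + y(A(4 - 5)))² = (-241 - 1*20*(2 + 20))² = (-241 - 1*20*22)² = (-241 - 440)² = (-681)² = 463761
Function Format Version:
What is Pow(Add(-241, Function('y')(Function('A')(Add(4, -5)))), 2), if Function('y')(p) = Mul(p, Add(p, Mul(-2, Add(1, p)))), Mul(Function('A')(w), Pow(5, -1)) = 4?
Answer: 463761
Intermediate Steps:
Function('A')(w) = 20 (Function('A')(w) = Mul(5, 4) = 20)
Function('y')(p) = Mul(p, Add(-2, Mul(-1, p))) (Function('y')(p) = Mul(p, Add(p, Add(-2, Mul(-2, p)))) = Mul(p, Add(-2, Mul(-1, p))))
Pow(Add(-241, Function('y')(Function('A')(Add(4, -5)))), 2) = Pow(Add(-241, Mul(-1, 20, Add(2, 20))), 2) = Pow(Add(-241, Mul(-1, 20, 22)), 2) = Pow(Add(-241, -440), 2) = Pow(-681, 2) = 463761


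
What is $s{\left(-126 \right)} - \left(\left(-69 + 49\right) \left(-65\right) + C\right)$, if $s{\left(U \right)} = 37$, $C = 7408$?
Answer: $-8671$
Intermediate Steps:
$s{\left(-126 \right)} - \left(\left(-69 + 49\right) \left(-65\right) + C\right) = 37 - \left(\left(-69 + 49\right) \left(-65\right) + 7408\right) = 37 - \left(\left(-20\right) \left(-65\right) + 7408\right) = 37 - \left(1300 + 7408\right) = 37 - 8708 = -8671$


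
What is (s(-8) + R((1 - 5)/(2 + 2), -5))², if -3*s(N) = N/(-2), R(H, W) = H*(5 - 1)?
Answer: 256/9 ≈ 28.444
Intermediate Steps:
R(H, W) = 4*H (R(H, W) = H*4 = 4*H)
s(N) = N/6 (s(N) = -N/(3*(-2)) = -N*(-1)/(3*2) = -(-1)*N/6 = N/6)
(s(-8) + R((1 - 5)/(2 + 2), -5))² = ((⅙)*(-8) + 4*((1 - 5)/(2 + 2)))² = (-4/3 + 4*(-4/4))² = (-4/3 + 4*(-4*¼))² = (-4/3 + 4*(-1))² = (-4/3 - 4)² = (-16/3)² = 256/9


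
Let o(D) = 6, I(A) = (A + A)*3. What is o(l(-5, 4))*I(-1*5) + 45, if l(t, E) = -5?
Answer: -135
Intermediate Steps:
I(A) = 6*A (I(A) = (2*A)*3 = 6*A)
o(l(-5, 4))*I(-1*5) + 45 = 6*(6*(-1*5)) + 45 = 6*(6*(-5)) + 45 = 6*(-30) + 45 = -180 + 45 = -135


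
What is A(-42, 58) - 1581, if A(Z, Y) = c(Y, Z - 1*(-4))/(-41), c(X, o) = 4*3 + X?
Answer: -64891/41 ≈ -1582.7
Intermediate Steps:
c(X, o) = 12 + X
A(Z, Y) = -12/41 - Y/41 (A(Z, Y) = (12 + Y)/(-41) = (12 + Y)*(-1/41) = -12/41 - Y/41)
A(-42, 58) - 1581 = (-12/41 - 1/41*58) - 1581 = (-12/41 - 58/41) - 1581 = -70/41 - 1581 = -64891/41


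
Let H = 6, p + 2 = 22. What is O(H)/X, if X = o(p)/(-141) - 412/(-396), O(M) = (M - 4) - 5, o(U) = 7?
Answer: -13959/4610 ≈ -3.0280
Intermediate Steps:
p = 20 (p = -2 + 22 = 20)
O(M) = -9 + M (O(M) = (-4 + M) - 5 = -9 + M)
X = 4610/4653 (X = 7/(-141) - 412/(-396) = 7*(-1/141) - 412*(-1/396) = -7/141 + 103/99 = 4610/4653 ≈ 0.99076)
O(H)/X = (-9 + 6)/(4610/4653) = -3*4653/4610 = -13959/4610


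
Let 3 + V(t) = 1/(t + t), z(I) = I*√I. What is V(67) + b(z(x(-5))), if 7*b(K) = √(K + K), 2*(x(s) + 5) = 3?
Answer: -401/134 + 14^(¾)*√(-I)/14 ≈ -2.627 - 0.36556*I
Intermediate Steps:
x(s) = -7/2 (x(s) = -5 + (½)*3 = -5 + 3/2 = -7/2)
z(I) = I^(3/2)
V(t) = -3 + 1/(2*t) (V(t) = -3 + 1/(t + t) = -3 + 1/(2*t))
b(K) = √2*√K/7 (b(K) = √(K + K)/7 = √(2*K)/7 = (√2*√K)/7 = √2*√K/7)
V(67) + b(z(x(-5))) = (-3 + (½)/67) + √2*√((-7/2)^(3/2))/7 = (-3 + (½)*(1/67)) + √2*√(-7*I*√14/4)/7 = (-3 + 1/134) + √2*(2^(¼)*7^(¾)*√(-I)/2)/7 = -401/134 + 14^(¾)*√(-I)/14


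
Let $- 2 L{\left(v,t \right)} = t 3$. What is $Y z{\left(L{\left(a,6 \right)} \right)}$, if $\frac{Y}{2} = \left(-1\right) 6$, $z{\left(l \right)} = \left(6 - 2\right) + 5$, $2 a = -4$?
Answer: $-108$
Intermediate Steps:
$a = -2$ ($a = \frac{1}{2} \left(-4\right) = -2$)
$L{\left(v,t \right)} = - \frac{3 t}{2}$ ($L{\left(v,t \right)} = - \frac{t 3}{2} = - \frac{3 t}{2}$)
$z{\left(l \right)} = 9$ ($z{\left(l \right)} = 4 + 5 = 9$)
$Y = -12$ ($Y = 2 \left(\left(-1\right) 6\right) = 2 \left(-6\right) = -12$)
$Y z{\left(L{\left(a,6 \right)} \right)} = \left(-12\right) 9 = -108$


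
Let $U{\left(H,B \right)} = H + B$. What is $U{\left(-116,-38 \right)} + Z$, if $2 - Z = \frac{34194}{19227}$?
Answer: $- \frac{985566}{6409} \approx -153.78$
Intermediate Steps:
$Z = \frac{1420}{6409}$ ($Z = 2 - \frac{34194}{19227} = 2 - 34194 \cdot \frac{1}{19227} = 2 - \frac{11398}{6409} = \frac{1420}{6409} \approx 0.22156$)
$U{\left(H,B \right)} = B + H$
$U{\left(-116,-38 \right)} + Z = \left(-38 - 116\right) + \frac{1420}{6409} = -154 + \frac{1420}{6409} = - \frac{985566}{6409}$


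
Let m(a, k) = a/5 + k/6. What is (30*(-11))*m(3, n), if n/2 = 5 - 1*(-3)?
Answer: -1078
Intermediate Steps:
n = 16 (n = 2*(5 - 1*(-3)) = 2*(5 + 3) = 2*8 = 16)
m(a, k) = a/5 + k/6 (m(a, k) = a*(⅕) + k*(⅙) = a/5 + k/6)
(30*(-11))*m(3, n) = (30*(-11))*((⅕)*3 + (⅙)*16) = -330*(⅗ + 8/3) = -330*49/15 = -1078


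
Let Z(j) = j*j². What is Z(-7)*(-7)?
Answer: 2401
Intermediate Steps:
Z(j) = j³
Z(-7)*(-7) = (-7)³*(-7) = -343*(-7) = 2401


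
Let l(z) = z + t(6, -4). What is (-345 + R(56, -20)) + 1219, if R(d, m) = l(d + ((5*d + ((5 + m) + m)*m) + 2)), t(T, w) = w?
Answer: 1908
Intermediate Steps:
l(z) = -4 + z (l(z) = z - 4 = -4 + z)
R(d, m) = -2 + 6*d + m*(5 + 2*m) (R(d, m) = -4 + (d + ((5*d + ((5 + m) + m)*m) + 2)) = -4 + (d + ((5*d + (5 + 2*m)*m) + 2)) = -4 + (d + ((5*d + m*(5 + 2*m)) + 2)) = -4 + (d + (2 + 5*d + m*(5 + 2*m))) = -4 + (2 + 6*d + m*(5 + 2*m)) = -2 + 6*d + m*(5 + 2*m))
(-345 + R(56, -20)) + 1219 = (-345 + (-2 + 2*(-20)² + 5*(-20) + 6*56)) + 1219 = (-345 + (-2 + 2*400 - 100 + 336)) + 1219 = (-345 + (-2 + 800 - 100 + 336)) + 1219 = (-345 + 1034) + 1219 = 689 + 1219 = 1908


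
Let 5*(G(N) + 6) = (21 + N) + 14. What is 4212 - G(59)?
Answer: 20996/5 ≈ 4199.2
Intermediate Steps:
G(N) = 1 + N/5 (G(N) = -6 + ((21 + N) + 14)/5 = -6 + (35 + N)/5 = -6 + (7 + N/5) = 1 + N/5)
4212 - G(59) = 4212 - (1 + (1/5)*59) = 4212 - (1 + 59/5) = 4212 - 1*64/5 = 4212 - 64/5 = 20996/5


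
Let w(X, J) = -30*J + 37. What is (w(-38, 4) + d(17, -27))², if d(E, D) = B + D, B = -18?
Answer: 16384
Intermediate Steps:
w(X, J) = 37 - 30*J
d(E, D) = -18 + D
(w(-38, 4) + d(17, -27))² = ((37 - 30*4) + (-18 - 27))² = ((37 - 120) - 45)² = (-83 - 45)² = (-128)² = 16384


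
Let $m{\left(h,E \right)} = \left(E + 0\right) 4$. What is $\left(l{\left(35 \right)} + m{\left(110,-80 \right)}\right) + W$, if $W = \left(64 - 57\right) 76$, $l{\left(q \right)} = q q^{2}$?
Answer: $43087$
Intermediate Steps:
$l{\left(q \right)} = q^{3}$
$W = 532$ ($W = 7 \cdot 76 = 532$)
$m{\left(h,E \right)} = 4 E$ ($m{\left(h,E \right)} = E 4 = 4 E$)
$\left(l{\left(35 \right)} + m{\left(110,-80 \right)}\right) + W = \left(35^{3} + 4 \left(-80\right)\right) + 532 = \left(42875 - 320\right) + 532 = 42555 + 532 = 43087$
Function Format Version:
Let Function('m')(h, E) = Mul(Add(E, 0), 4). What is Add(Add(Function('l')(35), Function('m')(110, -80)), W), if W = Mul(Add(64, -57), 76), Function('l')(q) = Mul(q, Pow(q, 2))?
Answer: 43087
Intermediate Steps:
Function('l')(q) = Pow(q, 3)
W = 532 (W = Mul(7, 76) = 532)
Function('m')(h, E) = Mul(4, E) (Function('m')(h, E) = Mul(E, 4) = Mul(4, E))
Add(Add(Function('l')(35), Function('m')(110, -80)), W) = Add(Add(Pow(35, 3), Mul(4, -80)), 532) = Add(Add(42875, -320), 532) = Add(42555, 532) = 43087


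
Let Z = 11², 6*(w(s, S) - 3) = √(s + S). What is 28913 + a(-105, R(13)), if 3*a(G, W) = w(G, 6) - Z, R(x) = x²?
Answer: 86621/3 + I*√11/6 ≈ 28874.0 + 0.55277*I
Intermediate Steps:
w(s, S) = 3 + √(S + s)/6 (w(s, S) = 3 + √(s + S)/6 = 3 + √(S + s)/6)
Z = 121
a(G, W) = -118/3 + √(6 + G)/18 (a(G, W) = ((3 + √(6 + G)/6) - 1*121)/3 = ((3 + √(6 + G)/6) - 121)/3 = (-118 + √(6 + G)/6)/3 = -118/3 + √(6 + G)/18)
28913 + a(-105, R(13)) = 28913 + (-118/3 + √(6 - 105)/18) = 28913 + (-118/3 + √(-99)/18) = 28913 + (-118/3 + (3*I*√11)/18) = 28913 + (-118/3 + I*√11/6) = 86621/3 + I*√11/6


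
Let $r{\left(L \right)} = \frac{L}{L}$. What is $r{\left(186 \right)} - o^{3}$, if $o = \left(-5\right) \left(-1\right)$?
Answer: $-124$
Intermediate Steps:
$o = 5$
$r{\left(L \right)} = 1$
$r{\left(186 \right)} - o^{3} = 1 - 5^{3} = 1 - 125 = -124$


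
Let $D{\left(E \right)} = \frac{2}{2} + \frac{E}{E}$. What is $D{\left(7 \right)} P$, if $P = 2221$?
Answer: $4442$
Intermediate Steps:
$D{\left(E \right)} = 2$ ($D{\left(E \right)} = 2 \cdot \frac{1}{2} + 1 = 1 + 1 = 2$)
$D{\left(7 \right)} P = 2 \cdot 2221 = 4442$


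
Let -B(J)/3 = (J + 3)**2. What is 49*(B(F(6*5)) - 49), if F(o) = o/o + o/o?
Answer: -6076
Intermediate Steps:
F(o) = 2 (F(o) = 1 + 1 = 2)
B(J) = -3*(3 + J)**2 (B(J) = -3*(J + 3)**2 = -3*(3 + J)**2)
49*(B(F(6*5)) - 49) = 49*(-3*(3 + 2)**2 - 49) = 49*(-3*5**2 - 49) = 49*(-3*25 - 49) = 49*(-75 - 49) = 49*(-124) = -6076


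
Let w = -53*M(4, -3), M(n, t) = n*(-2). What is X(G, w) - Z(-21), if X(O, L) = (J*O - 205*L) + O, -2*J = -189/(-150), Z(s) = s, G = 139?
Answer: -8684757/100 ≈ -86848.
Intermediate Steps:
M(n, t) = -2*n
w = 424 (w = -(-106)*4 = -53*(-8) = 424)
J = -63/100 (J = -(-189)/(2*(-150)) = -(-189)*(-1)/(2*150) = -½*63/50 = -63/100 ≈ -0.63000)
X(O, L) = -205*L + 37*O/100 (X(O, L) = (-63*O/100 - 205*L) + O = (-205*L - 63*O/100) + O = -205*L + 37*O/100)
X(G, w) - Z(-21) = (-205*424 + (37/100)*139) - 1*(-21) = (-86920 + 5143/100) + 21 = -8686857/100 + 21 = -8684757/100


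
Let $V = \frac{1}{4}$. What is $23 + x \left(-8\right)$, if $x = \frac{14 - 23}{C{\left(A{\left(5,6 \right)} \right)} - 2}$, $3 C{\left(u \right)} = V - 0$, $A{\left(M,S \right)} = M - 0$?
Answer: $- \frac{335}{23} \approx -14.565$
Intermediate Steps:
$V = \frac{1}{4} \approx 0.25$
$A{\left(M,S \right)} = M$ ($A{\left(M,S \right)} = M + 0 = M$)
$C{\left(u \right)} = \frac{1}{12}$ ($C{\left(u \right)} = \frac{\frac{1}{4} - 0}{3} = \frac{\frac{1}{4} + 0}{3} = \frac{1}{3} \cdot \frac{1}{4} = \frac{1}{12}$)
$x = \frac{108}{23}$ ($x = \frac{14 - 23}{\frac{1}{12} - 2} = - \frac{9}{- \frac{23}{12}} = \left(-9\right) \left(- \frac{12}{23}\right) = \frac{108}{23} \approx 4.6956$)
$23 + x \left(-8\right) = 23 + \frac{108}{23} \left(-8\right) = 23 - \frac{864}{23} = - \frac{335}{23}$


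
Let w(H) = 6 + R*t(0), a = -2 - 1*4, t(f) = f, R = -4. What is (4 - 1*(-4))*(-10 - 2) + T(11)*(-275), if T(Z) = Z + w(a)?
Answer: -4771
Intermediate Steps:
a = -6 (a = -2 - 4 = -6)
w(H) = 6 (w(H) = 6 - 4*0 = 6 + 0 = 6)
T(Z) = 6 + Z (T(Z) = Z + 6 = 6 + Z)
(4 - 1*(-4))*(-10 - 2) + T(11)*(-275) = (4 - 1*(-4))*(-10 - 2) + (6 + 11)*(-275) = (4 + 4)*(-12) + 17*(-275) = 8*(-12) - 4675 = -96 - 4675 = -4771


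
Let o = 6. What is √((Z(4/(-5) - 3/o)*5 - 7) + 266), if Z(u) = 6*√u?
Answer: √(259 + 3*I*√130) ≈ 16.128 + 1.0604*I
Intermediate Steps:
√((Z(4/(-5) - 3/o)*5 - 7) + 266) = √(((6*√(4/(-5) - 3/6))*5 - 7) + 266) = √(((6*√(4*(-⅕) - 3*⅙))*5 - 7) + 266) = √(((6*√(-⅘ - ½))*5 - 7) + 266) = √(((6*√(-13/10))*5 - 7) + 266) = √(((6*(I*√130/10))*5 - 7) + 266) = √(((3*I*√130/5)*5 - 7) + 266) = √((3*I*√130 - 7) + 266) = √((-7 + 3*I*√130) + 266) = √(259 + 3*I*√130)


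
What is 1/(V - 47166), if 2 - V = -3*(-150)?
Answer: -1/47614 ≈ -2.1002e-5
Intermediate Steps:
V = -448 (V = 2 - (-3)*(-150) = 2 - 1*450 = 2 - 450 = -448)
1/(V - 47166) = 1/(-448 - 47166) = 1/(-47614) = -1/47614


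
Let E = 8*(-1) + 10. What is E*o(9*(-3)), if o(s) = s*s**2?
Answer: -39366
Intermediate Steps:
E = 2 (E = -8 + 10 = 2)
o(s) = s**3
E*o(9*(-3)) = 2*(9*(-3))**3 = 2*(-27)**3 = 2*(-19683) = -39366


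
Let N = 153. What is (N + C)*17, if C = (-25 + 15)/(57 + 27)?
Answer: 109157/42 ≈ 2599.0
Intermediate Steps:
C = -5/42 (C = -10/84 = -10*1/84 = -5/42 ≈ -0.11905)
(N + C)*17 = (153 - 5/42)*17 = (6421/42)*17 = 109157/42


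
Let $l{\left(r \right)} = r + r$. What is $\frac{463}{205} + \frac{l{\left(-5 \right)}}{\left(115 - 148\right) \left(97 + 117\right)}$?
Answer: $\frac{1635878}{723855} \approx 2.26$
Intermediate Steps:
$l{\left(r \right)} = 2 r$
$\frac{463}{205} + \frac{l{\left(-5 \right)}}{\left(115 - 148\right) \left(97 + 117\right)} = \frac{463}{205} + \frac{2 \left(-5\right)}{\left(115 - 148\right) \left(97 + 117\right)} = 463 \cdot \frac{1}{205} - \frac{10}{\left(-33\right) 214} = \frac{463}{205} - \frac{10}{-7062} = \frac{463}{205} - - \frac{5}{3531} = \frac{463}{205} + \frac{5}{3531} = \frac{1635878}{723855}$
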